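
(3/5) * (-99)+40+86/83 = -7621/415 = -18.36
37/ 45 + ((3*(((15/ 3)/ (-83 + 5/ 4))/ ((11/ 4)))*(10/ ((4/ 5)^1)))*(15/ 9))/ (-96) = 180577/ 215820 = 0.84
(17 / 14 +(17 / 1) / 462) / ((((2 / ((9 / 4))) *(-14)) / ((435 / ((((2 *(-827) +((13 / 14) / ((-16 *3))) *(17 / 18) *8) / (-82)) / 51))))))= -21292475265 / 192582313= -110.56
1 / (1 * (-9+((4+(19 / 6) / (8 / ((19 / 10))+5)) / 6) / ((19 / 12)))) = -9975 / 85214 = -0.12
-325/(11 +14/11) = -715/27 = -26.48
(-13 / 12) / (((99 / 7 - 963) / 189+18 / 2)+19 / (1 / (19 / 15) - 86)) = -1031303 / 3576192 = -0.29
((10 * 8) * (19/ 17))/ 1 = 1520/ 17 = 89.41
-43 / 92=-0.47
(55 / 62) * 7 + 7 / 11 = 4669 / 682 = 6.85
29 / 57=0.51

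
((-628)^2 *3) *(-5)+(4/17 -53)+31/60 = -6034128493/1020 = -5915812.25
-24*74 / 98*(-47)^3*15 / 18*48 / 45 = 1672468.46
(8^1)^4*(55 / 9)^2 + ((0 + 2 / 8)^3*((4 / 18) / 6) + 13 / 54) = 792986851 / 5184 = 152968.14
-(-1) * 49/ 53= 49/ 53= 0.92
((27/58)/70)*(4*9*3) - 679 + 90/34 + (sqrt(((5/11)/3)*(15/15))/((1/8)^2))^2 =-31334141/569415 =-55.03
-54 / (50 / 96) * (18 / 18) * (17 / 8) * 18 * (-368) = 36484992 / 25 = 1459399.68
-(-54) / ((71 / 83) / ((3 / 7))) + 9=36.05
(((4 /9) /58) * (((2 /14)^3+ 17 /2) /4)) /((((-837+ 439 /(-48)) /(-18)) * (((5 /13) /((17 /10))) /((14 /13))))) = 2379864 /1442847875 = 0.00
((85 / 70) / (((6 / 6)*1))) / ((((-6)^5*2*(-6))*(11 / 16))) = 17 / 898128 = 0.00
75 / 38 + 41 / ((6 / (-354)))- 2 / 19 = -91851 / 38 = -2417.13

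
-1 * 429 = -429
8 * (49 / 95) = 392 / 95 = 4.13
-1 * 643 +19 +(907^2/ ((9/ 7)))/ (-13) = -5831551/ 117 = -49842.32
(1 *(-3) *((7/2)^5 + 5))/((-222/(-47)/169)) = -134768881/2368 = -56912.53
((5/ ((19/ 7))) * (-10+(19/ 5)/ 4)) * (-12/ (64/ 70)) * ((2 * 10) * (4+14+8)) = 8647275/ 76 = 113779.93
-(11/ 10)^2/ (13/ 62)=-3751/ 650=-5.77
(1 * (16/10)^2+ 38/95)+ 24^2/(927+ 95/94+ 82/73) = 63401762/17710325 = 3.58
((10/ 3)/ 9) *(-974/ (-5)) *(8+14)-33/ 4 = 170533/ 108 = 1579.01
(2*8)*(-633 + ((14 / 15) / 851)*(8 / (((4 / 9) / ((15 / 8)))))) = -8618424 / 851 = -10127.41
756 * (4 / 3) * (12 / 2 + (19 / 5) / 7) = 32976 / 5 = 6595.20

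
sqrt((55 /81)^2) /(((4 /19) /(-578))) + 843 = -165439 /162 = -1021.23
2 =2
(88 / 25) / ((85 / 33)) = 2904 / 2125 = 1.37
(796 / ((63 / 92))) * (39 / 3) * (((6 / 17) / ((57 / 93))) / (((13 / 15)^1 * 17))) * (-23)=-522144160 / 38437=-13584.42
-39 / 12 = -13 / 4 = -3.25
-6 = -6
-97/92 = -1.05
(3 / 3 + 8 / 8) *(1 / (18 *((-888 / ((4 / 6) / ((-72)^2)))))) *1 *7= -7 / 62145792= -0.00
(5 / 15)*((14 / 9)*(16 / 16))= 14 / 27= 0.52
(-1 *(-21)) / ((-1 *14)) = -1.50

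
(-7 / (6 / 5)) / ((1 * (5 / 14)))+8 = -25 / 3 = -8.33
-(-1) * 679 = 679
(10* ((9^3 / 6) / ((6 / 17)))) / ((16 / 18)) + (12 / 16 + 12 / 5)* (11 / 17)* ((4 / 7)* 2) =5270193 / 1360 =3875.14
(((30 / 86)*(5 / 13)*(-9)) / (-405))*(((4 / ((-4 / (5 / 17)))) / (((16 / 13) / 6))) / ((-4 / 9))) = 225 / 23392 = 0.01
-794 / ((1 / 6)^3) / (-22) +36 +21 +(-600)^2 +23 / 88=367852.90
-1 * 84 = -84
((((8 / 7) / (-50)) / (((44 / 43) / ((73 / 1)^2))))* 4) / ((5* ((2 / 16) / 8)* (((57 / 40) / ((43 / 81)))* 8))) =-2522450176 / 8887725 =-283.81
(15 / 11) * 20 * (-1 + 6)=1500 / 11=136.36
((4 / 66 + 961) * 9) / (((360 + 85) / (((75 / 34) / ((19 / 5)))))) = 7135875 / 632434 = 11.28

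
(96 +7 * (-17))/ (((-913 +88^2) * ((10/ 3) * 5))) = -1/ 4950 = -0.00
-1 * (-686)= 686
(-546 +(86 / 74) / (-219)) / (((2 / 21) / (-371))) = 11489857757 / 5402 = 2126963.67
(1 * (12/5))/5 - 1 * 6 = -138/25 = -5.52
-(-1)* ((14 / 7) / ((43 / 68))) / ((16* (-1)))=-17 / 86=-0.20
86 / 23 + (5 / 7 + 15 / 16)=13887 / 2576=5.39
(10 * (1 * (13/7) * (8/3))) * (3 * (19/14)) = 9880/49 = 201.63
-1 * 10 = -10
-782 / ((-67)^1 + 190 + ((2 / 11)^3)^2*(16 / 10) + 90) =-301165370 / 82030999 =-3.67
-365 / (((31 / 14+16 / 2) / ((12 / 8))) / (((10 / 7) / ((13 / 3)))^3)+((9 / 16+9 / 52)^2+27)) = -159887520000 / 95317113757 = -1.68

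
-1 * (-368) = 368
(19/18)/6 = 19/108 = 0.18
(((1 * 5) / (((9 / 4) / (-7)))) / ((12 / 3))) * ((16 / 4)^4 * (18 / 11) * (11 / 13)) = -17920 / 13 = -1378.46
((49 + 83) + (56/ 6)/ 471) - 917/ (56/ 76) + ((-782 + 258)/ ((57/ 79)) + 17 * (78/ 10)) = -1706.13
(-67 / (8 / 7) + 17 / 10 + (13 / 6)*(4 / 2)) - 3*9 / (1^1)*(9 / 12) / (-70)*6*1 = -42719 / 840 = -50.86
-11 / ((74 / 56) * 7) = -44 / 37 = -1.19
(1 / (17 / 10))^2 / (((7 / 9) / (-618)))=-556200 / 2023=-274.94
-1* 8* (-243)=1944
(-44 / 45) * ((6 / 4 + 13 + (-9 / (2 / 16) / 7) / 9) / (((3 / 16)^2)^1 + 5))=-1053184 / 406035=-2.59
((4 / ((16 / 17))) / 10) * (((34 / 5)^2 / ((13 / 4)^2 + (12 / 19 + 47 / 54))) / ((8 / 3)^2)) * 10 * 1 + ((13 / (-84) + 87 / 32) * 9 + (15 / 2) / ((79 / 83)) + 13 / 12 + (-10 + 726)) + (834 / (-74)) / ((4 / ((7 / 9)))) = 71333675388219 / 95348260000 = 748.14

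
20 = 20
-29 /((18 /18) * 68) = -29 /68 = -0.43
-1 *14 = -14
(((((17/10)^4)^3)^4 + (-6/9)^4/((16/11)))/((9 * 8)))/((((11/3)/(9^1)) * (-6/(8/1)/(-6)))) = 9333257437048689580764057311056270506606744407093892511619921/297000000000000000000000000000000000000000000000000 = 31425109215.65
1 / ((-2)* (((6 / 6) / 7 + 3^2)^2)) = -49 / 8192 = -0.01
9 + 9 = 18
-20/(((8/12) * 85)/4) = -24/17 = -1.41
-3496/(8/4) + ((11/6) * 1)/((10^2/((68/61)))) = -15994013/9150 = -1747.98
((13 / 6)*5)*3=65 / 2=32.50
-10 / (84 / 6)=-5 / 7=-0.71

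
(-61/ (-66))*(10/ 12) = 0.77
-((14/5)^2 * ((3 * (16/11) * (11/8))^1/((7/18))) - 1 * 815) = 17351/25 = 694.04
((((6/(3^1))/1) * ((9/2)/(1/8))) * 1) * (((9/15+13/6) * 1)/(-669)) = -0.30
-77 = -77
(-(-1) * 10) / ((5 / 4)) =8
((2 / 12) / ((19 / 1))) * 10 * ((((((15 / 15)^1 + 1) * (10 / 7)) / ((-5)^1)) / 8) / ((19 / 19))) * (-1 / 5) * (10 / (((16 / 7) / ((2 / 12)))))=5 / 5472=0.00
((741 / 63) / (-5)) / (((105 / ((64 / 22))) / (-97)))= 766688 / 121275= 6.32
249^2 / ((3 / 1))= 20667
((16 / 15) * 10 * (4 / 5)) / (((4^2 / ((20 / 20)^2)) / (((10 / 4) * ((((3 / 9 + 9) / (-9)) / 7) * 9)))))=-16 / 9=-1.78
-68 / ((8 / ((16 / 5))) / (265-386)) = 16456 / 5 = 3291.20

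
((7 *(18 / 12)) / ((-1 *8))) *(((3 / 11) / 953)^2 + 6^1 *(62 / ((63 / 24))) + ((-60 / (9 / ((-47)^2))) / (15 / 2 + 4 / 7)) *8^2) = 30414140511908851 / 198687066512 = 153075.59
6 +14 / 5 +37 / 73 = 9.31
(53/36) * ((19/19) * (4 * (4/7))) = 212/63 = 3.37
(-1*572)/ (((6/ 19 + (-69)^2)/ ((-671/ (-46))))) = -3646214/ 2080695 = -1.75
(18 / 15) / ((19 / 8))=48 / 95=0.51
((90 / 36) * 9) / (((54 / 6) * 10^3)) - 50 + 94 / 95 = -372461 / 7600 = -49.01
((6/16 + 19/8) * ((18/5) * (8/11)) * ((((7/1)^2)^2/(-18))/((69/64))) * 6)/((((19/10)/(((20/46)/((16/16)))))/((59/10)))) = -72529408/10051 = -7216.14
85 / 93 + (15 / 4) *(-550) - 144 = -410239 / 186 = -2205.59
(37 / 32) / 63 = 37 / 2016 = 0.02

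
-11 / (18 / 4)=-22 / 9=-2.44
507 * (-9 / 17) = -4563 / 17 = -268.41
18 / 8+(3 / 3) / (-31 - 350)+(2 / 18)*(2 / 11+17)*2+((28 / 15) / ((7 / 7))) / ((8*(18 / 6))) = 1544803 / 251460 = 6.14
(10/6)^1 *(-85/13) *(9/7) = -1275/91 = -14.01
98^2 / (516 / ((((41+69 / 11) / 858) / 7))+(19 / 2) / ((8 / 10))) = 384160 / 2622787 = 0.15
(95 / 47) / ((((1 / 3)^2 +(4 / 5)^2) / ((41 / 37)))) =2.98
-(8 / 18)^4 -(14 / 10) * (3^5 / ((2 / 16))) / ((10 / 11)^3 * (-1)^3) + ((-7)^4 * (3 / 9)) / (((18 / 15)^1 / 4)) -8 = 25760898641 / 4100625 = 6282.19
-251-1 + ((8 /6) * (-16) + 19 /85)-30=-77293 /255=-303.11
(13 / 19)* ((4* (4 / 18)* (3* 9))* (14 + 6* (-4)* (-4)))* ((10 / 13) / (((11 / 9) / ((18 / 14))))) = 194400 / 133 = 1461.65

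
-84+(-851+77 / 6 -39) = -5767 / 6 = -961.17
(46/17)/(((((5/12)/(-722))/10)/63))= -50216544/17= -2953914.35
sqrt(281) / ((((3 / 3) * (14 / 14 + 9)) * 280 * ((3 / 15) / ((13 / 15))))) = 13 * sqrt(281) / 8400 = 0.03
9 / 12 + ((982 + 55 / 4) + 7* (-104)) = 537 / 2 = 268.50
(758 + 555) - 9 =1304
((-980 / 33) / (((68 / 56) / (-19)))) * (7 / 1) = 1824760 / 561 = 3252.69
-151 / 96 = -1.57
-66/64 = -1.03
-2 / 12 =-1 / 6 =-0.17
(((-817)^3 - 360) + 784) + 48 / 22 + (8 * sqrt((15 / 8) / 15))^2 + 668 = -5998711519 / 11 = -545337410.82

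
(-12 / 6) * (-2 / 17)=4 / 17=0.24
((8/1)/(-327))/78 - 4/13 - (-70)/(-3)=-301498/12753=-23.64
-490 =-490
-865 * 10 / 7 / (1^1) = -8650 / 7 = -1235.71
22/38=11/19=0.58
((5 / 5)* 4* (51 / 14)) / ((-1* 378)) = -17 / 441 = -0.04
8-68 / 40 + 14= 203 / 10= 20.30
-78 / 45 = -26 / 15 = -1.73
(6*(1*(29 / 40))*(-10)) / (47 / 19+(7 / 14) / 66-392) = 0.11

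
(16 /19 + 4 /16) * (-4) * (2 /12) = -83 /114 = -0.73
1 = 1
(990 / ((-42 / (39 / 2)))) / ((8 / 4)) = -229.82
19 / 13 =1.46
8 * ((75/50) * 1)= 12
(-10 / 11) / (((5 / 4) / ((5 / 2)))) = -20 / 11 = -1.82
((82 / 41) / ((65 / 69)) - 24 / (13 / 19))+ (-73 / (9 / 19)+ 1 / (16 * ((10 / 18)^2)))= -8745163 / 46800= -186.86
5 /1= 5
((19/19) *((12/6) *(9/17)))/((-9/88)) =-176/17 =-10.35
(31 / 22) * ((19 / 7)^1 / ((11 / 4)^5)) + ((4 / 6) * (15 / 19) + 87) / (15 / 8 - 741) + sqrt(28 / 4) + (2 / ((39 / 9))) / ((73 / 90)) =8601592647364 / 18111690293697 + sqrt(7) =3.12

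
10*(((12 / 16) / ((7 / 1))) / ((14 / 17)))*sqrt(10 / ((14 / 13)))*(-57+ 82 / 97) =-1388985*sqrt(455) / 133084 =-222.63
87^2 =7569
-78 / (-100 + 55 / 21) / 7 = 234 / 2045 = 0.11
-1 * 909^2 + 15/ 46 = -826280.67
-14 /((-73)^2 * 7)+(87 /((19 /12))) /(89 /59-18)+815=79963254687 /98517223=811.67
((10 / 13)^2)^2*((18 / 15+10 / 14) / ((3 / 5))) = 670000 / 599781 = 1.12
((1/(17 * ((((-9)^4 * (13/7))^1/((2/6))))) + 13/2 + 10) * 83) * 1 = 11914495039/8699886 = 1369.50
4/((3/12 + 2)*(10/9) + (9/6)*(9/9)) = 1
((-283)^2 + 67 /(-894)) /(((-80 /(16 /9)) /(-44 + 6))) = 1360390481 /20115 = 67630.65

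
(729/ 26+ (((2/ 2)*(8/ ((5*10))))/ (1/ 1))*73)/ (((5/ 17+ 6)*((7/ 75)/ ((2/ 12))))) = 438889/ 38948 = 11.27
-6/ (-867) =2/ 289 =0.01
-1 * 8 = -8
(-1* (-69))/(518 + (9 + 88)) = 23/205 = 0.11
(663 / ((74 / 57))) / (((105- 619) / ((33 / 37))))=-1247103 / 1407332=-0.89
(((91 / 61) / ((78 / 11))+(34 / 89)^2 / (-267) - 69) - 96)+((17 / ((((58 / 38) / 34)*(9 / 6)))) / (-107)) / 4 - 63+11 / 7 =-1271131346849135 / 5604423183534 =-226.81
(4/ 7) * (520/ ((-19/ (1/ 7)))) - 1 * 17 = -17907/ 931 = -19.23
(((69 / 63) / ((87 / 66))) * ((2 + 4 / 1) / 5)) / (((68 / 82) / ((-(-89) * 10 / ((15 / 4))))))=14771152 / 51765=285.35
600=600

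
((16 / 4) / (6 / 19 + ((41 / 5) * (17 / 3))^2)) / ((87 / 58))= 11400 / 9231721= 0.00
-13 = -13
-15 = -15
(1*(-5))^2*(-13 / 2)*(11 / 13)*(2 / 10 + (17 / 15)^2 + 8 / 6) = -387.44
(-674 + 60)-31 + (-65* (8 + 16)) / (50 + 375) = -55137 / 85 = -648.67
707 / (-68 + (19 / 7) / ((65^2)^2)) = -88342743125 / 8496897481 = -10.40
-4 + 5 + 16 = 17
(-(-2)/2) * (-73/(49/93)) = -6789/49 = -138.55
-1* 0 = 0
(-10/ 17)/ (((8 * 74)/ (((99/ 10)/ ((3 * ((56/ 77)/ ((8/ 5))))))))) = -0.01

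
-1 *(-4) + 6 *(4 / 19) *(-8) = -116 / 19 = -6.11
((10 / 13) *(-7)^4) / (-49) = -490 / 13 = -37.69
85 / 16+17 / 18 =901 / 144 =6.26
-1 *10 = -10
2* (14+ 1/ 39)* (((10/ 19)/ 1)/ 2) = 7.38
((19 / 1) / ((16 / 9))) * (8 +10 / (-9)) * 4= 589 / 2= 294.50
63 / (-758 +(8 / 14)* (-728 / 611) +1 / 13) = -38493 / 463507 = -0.08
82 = 82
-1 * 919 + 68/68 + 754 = -164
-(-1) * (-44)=-44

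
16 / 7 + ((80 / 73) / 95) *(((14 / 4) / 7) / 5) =111016 / 48545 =2.29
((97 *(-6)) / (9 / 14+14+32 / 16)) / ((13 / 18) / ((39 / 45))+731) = -0.05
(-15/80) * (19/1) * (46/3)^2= -837.58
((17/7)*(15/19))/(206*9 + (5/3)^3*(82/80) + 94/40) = 0.00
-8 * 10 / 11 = -80 / 11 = -7.27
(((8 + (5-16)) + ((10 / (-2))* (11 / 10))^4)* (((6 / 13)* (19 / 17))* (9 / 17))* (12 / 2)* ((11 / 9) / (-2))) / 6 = -9149811 / 60112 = -152.21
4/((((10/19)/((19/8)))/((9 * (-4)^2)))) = 12996/5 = 2599.20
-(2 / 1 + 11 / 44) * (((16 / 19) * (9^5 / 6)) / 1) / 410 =-177147 / 3895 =-45.48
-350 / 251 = -1.39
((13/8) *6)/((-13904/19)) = -741/55616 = -0.01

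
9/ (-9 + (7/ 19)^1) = -171/ 164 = -1.04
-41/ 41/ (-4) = 1/ 4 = 0.25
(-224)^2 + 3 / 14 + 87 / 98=2458678 / 49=50177.10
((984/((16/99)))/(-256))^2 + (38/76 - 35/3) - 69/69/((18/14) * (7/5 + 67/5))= 48397646573/87293952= 554.42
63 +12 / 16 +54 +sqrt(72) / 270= sqrt(2) / 45 +471 / 4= 117.78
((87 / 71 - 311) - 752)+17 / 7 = -526495 / 497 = -1059.35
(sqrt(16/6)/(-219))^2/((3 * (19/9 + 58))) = 8/25946901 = 0.00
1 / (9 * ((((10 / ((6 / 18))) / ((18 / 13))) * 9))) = 1 / 1755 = 0.00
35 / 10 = 7 / 2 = 3.50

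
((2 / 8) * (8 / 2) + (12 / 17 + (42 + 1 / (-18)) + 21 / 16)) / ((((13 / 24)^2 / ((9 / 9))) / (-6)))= -2641656 / 2873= -919.48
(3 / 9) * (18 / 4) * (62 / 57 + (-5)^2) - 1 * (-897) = 35573 / 38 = 936.13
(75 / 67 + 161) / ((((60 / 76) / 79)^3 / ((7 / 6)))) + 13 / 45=128564161060492 / 678375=189517834.62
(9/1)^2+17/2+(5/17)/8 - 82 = 1025/136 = 7.54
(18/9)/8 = 1/4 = 0.25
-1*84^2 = -7056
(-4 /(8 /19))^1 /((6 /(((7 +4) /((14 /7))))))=-209 /24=-8.71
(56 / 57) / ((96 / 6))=7 / 114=0.06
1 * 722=722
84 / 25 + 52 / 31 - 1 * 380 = -290596 / 775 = -374.96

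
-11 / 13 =-0.85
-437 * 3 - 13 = -1324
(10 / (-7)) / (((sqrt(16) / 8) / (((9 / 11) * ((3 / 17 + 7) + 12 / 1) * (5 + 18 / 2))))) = -627.59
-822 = -822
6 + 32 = 38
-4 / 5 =-0.80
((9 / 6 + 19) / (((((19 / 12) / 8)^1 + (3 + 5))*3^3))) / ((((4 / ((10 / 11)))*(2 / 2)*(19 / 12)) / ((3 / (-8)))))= -0.00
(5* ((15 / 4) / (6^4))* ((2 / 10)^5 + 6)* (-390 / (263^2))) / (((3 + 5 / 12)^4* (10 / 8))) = -70203744 / 24431882826125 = -0.00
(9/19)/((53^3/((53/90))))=1/533710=0.00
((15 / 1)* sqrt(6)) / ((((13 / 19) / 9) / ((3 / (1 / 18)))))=138510* sqrt(6) / 13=26098.37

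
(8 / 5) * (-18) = -144 / 5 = -28.80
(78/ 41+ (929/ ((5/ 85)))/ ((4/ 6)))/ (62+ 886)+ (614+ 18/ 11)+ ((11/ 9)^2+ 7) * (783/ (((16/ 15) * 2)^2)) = 4792996457/ 2280256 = 2101.96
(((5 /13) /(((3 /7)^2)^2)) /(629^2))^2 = 144120025 /173563869603060729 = 0.00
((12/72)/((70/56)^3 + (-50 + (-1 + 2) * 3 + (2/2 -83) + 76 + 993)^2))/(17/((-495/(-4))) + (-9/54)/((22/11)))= 1408/403393745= 0.00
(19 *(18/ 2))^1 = 171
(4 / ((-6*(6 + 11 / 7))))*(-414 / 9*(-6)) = -1288 / 53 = -24.30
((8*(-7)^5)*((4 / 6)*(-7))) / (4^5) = 117649 / 192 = 612.76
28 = 28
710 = 710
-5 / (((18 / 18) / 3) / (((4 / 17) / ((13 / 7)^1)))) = -420 / 221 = -1.90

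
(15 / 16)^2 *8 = 225 / 32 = 7.03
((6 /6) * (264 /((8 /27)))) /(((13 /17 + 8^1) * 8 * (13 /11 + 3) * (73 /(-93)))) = -15495381 /4002736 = -3.87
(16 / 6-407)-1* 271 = -2026 / 3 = -675.33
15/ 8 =1.88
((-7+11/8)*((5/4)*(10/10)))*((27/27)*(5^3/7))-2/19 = -534823/4256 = -125.66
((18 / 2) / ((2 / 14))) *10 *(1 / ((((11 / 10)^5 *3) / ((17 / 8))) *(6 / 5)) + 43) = 4400059090 / 161051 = 27320.91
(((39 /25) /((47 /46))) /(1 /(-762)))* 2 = -2734056 /1175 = -2326.86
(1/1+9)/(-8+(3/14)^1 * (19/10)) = -1.32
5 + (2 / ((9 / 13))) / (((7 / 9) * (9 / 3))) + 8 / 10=739 / 105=7.04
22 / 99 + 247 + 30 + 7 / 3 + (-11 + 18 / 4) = 4915 / 18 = 273.06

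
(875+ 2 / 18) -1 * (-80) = 8596 / 9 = 955.11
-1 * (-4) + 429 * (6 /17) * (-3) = -7654 /17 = -450.24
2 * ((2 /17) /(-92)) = -1 /391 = -0.00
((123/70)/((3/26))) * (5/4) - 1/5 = 2637/140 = 18.84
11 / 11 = 1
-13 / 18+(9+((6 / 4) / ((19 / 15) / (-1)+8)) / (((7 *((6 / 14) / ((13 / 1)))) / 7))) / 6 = 1.90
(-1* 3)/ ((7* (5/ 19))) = -57/ 35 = -1.63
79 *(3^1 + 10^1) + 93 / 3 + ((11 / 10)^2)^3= 1059771561 / 1000000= 1059.77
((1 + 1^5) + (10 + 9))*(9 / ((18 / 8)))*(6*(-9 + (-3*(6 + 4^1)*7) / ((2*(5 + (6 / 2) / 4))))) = -316008 / 23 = -13739.48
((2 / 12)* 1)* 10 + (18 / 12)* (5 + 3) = 41 / 3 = 13.67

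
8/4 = 2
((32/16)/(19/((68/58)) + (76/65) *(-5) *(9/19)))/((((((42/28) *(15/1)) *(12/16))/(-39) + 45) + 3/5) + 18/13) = 459680/143765373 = 0.00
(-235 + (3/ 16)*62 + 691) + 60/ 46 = 86283/ 184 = 468.93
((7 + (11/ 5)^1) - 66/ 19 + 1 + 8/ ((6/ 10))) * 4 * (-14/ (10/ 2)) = -320152/ 1425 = -224.67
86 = 86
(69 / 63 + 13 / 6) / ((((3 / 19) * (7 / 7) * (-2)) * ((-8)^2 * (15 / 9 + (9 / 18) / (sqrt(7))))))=-13015 / 132672 + 2603 * sqrt(7) / 619136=-0.09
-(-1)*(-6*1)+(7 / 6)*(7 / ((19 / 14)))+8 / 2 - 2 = 115 / 57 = 2.02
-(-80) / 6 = 40 / 3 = 13.33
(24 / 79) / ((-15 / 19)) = -152 / 395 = -0.38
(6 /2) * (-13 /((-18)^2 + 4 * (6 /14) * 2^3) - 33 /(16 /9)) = -175891 /3152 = -55.80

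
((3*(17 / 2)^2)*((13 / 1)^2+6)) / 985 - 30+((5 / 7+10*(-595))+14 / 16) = -65528997 / 11032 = -5939.90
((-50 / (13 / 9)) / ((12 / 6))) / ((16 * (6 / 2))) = -75 / 208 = -0.36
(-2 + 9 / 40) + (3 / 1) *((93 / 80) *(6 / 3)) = 26 / 5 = 5.20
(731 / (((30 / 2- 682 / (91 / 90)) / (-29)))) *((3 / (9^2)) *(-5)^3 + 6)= 71377033 / 1620405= 44.05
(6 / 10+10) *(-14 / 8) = -371 / 20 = -18.55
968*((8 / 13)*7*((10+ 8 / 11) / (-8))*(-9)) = 654192 / 13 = 50322.46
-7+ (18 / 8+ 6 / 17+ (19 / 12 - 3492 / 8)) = -22405 / 51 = -439.31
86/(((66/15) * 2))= 215/22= 9.77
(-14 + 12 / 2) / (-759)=8 / 759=0.01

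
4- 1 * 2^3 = -4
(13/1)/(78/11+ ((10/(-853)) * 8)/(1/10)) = 121979/57734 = 2.11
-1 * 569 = -569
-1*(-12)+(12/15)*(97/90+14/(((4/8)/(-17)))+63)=-317.54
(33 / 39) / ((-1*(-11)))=1 / 13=0.08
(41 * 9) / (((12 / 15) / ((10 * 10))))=46125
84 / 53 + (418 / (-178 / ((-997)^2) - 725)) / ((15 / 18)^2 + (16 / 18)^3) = 6753543706860 / 5761757104441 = 1.17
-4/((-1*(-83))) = -4/83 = -0.05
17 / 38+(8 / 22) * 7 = 1251 / 418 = 2.99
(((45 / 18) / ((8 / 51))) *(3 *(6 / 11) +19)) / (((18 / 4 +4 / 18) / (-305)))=-1869345 / 88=-21242.56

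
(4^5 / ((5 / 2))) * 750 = 307200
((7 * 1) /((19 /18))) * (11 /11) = 126 /19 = 6.63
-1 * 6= -6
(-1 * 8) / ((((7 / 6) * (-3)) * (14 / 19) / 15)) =46.53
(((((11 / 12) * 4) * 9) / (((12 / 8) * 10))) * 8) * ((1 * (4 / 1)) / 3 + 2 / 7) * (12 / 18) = 19.00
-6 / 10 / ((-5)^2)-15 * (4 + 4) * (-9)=134997 / 125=1079.98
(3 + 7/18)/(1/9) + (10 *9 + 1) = 243/2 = 121.50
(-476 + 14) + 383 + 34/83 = -6523/83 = -78.59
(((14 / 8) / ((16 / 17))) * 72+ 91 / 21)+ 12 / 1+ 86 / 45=54763 / 360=152.12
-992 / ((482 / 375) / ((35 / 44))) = -1627500 / 2651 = -613.92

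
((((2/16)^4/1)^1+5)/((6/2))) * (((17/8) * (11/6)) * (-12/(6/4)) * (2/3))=-1276649/36864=-34.63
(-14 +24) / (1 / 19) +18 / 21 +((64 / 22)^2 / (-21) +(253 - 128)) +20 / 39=10437337 / 33033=315.97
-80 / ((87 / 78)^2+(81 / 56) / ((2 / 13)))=-302848 / 40301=-7.51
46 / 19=2.42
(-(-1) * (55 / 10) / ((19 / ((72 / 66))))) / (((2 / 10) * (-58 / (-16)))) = 240 / 551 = 0.44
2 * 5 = 10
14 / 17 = 0.82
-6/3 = -2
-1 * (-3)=3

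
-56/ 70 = -4/ 5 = -0.80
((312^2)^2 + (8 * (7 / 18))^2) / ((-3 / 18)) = -56855126074.07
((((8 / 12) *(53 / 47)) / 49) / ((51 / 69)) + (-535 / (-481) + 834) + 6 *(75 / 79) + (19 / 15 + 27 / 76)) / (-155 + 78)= -1428777520740701 / 130590204965220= -10.94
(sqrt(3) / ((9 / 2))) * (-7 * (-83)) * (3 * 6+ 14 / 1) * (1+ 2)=37184 * sqrt(3) / 3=21468.19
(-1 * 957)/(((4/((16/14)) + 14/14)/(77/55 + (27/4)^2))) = -1198483/120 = -9987.36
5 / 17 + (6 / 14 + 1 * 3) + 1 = 562 / 119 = 4.72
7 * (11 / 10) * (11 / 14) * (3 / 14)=1.30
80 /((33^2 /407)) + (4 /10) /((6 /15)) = 3059 /99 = 30.90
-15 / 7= -2.14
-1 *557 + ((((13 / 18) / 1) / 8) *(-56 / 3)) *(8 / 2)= -15221 / 27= -563.74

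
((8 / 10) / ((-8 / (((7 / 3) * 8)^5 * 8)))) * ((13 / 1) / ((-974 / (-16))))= -229104418816 / 591705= -387193.65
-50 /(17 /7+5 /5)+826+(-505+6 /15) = 18409 /60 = 306.82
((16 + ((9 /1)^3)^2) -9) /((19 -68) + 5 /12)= -6377376 /583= -10938.90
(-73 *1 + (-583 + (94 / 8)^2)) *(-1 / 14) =8287 / 224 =37.00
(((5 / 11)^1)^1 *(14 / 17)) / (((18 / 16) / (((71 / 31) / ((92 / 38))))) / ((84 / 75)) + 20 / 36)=0.23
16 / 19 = 0.84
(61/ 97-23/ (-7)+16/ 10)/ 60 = 9361/ 101850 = 0.09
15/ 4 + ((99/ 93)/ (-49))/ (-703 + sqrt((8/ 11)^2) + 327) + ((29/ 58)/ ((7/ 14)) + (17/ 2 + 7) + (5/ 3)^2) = 433183433/ 18811296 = 23.03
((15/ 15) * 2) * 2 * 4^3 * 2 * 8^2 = 32768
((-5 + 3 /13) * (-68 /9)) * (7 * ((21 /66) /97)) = 0.83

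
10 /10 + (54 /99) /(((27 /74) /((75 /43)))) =5119 /1419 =3.61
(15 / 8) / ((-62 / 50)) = -375 / 248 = -1.51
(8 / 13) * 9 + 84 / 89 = 6.48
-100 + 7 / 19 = -1893 / 19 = -99.63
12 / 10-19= -89 / 5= -17.80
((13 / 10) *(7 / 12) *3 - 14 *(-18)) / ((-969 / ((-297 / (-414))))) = -111881 / 594320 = -0.19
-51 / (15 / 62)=-1054 / 5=-210.80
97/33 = 2.94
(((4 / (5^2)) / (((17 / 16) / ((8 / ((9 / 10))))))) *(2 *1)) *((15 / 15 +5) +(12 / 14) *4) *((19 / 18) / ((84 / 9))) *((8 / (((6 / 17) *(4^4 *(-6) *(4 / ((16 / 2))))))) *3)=-1672 / 6615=-0.25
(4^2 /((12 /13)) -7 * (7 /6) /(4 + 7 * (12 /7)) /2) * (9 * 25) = 245925 /64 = 3842.58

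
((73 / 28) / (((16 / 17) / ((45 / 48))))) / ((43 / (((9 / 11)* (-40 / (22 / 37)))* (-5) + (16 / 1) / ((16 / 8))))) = 159474705 / 9323776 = 17.10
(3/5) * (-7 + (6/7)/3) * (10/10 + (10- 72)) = 8601/35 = 245.74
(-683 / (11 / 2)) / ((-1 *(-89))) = -1366 / 979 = -1.40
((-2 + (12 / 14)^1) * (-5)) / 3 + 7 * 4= 628 / 21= 29.90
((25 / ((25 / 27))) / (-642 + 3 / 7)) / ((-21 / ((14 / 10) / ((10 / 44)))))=154 / 12475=0.01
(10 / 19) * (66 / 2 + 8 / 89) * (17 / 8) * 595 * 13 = 101908625 / 356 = 286260.18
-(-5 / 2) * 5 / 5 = 5 / 2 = 2.50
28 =28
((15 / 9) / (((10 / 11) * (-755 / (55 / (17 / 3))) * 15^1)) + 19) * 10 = 1463069 / 7701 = 189.98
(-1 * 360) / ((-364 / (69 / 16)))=3105 / 728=4.27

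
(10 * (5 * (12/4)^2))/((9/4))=200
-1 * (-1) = 1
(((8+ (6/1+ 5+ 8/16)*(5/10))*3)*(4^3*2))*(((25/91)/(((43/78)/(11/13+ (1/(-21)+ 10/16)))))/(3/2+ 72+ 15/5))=68398000/1396941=48.96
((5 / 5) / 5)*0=0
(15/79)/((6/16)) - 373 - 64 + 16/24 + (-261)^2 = 16041386/237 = 67685.17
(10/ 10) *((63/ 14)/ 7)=9/ 14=0.64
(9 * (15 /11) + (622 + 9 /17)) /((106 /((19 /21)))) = 1127726 /208131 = 5.42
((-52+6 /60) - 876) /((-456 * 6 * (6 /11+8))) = 11341 /285760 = 0.04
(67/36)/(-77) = -67/2772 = -0.02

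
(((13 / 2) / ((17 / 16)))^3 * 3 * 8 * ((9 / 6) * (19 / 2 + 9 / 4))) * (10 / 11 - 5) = -21411786240 / 54043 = -396199.07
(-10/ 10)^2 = 1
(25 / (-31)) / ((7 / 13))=-325 / 217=-1.50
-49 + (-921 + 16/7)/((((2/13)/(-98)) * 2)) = 585123/2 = 292561.50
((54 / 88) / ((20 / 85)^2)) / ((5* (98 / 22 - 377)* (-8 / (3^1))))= 7803 / 3496960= 0.00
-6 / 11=-0.55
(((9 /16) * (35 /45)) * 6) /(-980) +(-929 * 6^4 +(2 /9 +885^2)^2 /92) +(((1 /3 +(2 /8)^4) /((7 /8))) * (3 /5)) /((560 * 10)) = 11128277340978861731 /1669248000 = 6666641110.83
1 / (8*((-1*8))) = -0.02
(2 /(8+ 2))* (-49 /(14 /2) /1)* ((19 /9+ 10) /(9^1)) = -763 /405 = -1.88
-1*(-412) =412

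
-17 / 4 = -4.25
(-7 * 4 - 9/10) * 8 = -231.20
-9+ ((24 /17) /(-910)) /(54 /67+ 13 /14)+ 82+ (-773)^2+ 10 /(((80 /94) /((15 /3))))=4297981651473 /7191340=597660.75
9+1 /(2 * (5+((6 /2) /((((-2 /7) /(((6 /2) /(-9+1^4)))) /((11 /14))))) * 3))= 4129 /457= 9.04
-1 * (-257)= 257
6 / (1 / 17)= 102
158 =158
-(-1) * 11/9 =11/9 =1.22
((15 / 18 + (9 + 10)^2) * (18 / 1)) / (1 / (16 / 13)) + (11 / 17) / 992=8016.00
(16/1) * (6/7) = 96/7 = 13.71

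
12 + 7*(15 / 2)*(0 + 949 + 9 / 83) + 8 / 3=12410872 / 249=49842.86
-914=-914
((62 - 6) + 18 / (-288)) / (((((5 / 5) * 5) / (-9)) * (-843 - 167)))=1611 / 16160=0.10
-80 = -80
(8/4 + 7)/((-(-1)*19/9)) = 4.26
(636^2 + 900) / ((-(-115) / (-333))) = -1173885.81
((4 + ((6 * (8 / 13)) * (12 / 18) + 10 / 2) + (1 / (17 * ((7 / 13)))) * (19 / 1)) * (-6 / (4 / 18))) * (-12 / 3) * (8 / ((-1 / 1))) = -18093888 / 1547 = -11696.11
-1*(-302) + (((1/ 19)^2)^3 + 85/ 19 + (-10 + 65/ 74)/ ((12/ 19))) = 4066702904213/ 13925580776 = 292.03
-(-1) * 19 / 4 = 19 / 4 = 4.75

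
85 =85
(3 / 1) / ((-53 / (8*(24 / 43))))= -576 / 2279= -0.25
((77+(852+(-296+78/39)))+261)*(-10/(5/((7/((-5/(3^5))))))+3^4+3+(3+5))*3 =10381056/5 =2076211.20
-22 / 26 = -11 / 13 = -0.85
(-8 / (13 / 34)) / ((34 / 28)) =-224 / 13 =-17.23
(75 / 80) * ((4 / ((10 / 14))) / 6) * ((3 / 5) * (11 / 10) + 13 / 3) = 5243 / 1200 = 4.37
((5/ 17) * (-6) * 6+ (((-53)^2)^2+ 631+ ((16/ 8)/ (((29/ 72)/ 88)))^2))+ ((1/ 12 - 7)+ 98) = 1386602784365/ 171564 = 8082131.36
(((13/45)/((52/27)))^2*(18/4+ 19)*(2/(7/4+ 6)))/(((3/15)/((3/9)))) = 141/620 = 0.23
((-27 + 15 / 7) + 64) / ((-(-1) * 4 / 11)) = 1507 / 14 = 107.64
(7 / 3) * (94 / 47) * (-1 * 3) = -14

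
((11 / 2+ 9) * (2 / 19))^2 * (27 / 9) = 2523 / 361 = 6.99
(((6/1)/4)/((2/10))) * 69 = 1035/2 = 517.50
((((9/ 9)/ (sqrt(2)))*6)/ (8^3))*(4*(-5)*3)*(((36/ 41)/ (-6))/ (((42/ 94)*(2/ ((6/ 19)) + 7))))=1269*sqrt(2)/ 146944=0.01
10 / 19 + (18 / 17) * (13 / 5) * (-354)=-1573034 / 1615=-974.01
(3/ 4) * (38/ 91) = 57/ 182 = 0.31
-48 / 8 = -6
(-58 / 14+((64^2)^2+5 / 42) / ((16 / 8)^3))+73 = 704666213 / 336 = 2097220.87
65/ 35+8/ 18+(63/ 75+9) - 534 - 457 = -1541702/ 1575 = -978.86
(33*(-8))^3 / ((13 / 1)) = -18399744 / 13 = -1415364.92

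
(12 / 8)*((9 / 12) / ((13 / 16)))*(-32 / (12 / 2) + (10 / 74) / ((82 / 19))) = -144777 / 19721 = -7.34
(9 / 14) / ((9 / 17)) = 17 / 14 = 1.21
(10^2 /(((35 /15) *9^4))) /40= 5 /30618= 0.00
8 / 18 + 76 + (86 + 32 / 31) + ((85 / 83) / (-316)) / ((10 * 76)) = 181831375417 / 1112277024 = 163.48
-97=-97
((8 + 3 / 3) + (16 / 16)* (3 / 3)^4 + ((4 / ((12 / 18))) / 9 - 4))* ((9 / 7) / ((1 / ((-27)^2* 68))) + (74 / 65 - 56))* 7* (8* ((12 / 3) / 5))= 3708756224 / 195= 19019262.69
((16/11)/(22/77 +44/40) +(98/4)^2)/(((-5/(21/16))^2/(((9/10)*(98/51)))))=166368576969/2321792000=71.66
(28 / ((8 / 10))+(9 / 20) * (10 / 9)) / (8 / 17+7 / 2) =1207 / 135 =8.94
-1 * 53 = -53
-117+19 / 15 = -115.73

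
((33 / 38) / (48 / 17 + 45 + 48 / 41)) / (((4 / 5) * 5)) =7667 / 1730216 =0.00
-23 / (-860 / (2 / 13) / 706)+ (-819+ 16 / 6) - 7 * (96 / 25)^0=-6879293 / 8385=-820.43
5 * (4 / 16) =5 / 4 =1.25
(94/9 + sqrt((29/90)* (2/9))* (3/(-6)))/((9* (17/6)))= 188/459 - sqrt(145)/2295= 0.40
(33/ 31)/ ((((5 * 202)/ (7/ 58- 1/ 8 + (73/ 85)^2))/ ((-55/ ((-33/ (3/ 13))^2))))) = -3687309/ 1773885583600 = -0.00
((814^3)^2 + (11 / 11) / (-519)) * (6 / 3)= 301956082872506755966 / 519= 581803627885369472.00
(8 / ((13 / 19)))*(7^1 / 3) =1064 / 39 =27.28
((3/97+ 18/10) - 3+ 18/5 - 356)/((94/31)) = -5315911/45590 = -116.60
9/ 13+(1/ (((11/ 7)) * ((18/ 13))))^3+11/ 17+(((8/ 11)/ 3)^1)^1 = 2880083255/ 1715488632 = 1.68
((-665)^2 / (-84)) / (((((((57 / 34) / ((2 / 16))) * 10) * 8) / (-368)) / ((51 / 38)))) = 232645 / 96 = 2423.39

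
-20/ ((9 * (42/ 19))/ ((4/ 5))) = -152/ 189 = -0.80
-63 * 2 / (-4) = 63 / 2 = 31.50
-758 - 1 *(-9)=-749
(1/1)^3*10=10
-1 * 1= -1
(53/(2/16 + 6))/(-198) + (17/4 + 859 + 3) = 16807867/19404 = 866.21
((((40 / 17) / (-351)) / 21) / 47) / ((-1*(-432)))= -5 / 318029166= -0.00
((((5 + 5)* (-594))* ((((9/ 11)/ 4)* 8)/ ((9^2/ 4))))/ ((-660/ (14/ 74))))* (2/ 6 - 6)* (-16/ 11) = 15232/ 13431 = 1.13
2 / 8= 1 / 4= 0.25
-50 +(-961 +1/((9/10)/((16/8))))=-9079/9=-1008.78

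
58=58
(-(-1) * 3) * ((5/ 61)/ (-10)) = -3/ 122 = -0.02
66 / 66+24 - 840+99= -716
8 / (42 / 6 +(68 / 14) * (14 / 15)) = 120 / 173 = 0.69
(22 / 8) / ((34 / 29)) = 319 / 136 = 2.35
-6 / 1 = -6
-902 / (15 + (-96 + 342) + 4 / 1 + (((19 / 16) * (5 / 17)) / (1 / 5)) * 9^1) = -245344 / 76355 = -3.21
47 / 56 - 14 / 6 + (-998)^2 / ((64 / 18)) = 23530469 / 84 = 280124.63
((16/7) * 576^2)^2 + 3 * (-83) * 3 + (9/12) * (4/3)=28179280392502/49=575087354949.02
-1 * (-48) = 48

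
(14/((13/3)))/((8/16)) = 84/13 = 6.46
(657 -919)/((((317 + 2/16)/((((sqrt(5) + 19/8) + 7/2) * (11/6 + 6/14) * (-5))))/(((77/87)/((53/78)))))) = 142370800 * sqrt(5)/11698107 + 836428450/11698107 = 98.72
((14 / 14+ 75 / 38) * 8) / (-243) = -452 / 4617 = -0.10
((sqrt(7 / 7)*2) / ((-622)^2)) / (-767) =-1 / 148370014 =-0.00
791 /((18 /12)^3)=6328 /27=234.37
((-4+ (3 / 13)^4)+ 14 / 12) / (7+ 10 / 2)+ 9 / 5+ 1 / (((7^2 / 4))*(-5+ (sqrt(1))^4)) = 777749417 / 503816040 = 1.54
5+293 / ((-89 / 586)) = -171253 / 89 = -1924.19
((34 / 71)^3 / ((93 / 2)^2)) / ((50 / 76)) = 5974208 / 77389305975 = 0.00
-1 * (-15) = 15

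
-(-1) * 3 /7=3 /7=0.43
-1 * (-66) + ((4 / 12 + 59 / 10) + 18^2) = 11887 / 30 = 396.23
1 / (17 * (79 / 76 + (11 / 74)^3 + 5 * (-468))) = -7699256 / 306139919809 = -0.00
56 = 56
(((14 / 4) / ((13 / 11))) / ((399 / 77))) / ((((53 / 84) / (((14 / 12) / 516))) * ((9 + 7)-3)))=41503 / 263443284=0.00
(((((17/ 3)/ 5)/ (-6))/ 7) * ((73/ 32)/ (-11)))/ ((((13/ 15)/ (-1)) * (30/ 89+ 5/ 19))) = -2098531/ 195074880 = -0.01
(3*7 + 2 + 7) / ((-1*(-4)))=7.50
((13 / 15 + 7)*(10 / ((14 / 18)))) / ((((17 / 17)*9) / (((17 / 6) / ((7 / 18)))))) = 4012 / 49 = 81.88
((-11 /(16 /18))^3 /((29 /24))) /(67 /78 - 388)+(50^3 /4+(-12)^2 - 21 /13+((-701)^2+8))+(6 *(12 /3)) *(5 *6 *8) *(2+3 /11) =2147477427428537 /4007262688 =535896.34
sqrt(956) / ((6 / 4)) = 4 * sqrt(239) / 3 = 20.61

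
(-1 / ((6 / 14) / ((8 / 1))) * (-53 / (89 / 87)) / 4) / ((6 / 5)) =53795 / 267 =201.48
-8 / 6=-4 / 3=-1.33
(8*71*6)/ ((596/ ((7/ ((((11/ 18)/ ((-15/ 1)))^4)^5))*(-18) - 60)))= -455077562316100987966653599333766179740952467670355120/ 100239749244951441370949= -4539891268124066014693215000000.00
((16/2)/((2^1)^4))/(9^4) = 1/13122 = 0.00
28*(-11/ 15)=-308/ 15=-20.53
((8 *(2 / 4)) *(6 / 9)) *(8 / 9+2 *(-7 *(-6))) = 6112 / 27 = 226.37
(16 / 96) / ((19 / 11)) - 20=-2269 / 114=-19.90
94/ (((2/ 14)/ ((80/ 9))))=52640/ 9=5848.89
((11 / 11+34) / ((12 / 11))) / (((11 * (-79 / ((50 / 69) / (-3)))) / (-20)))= -8750 / 49059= -0.18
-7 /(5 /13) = -91 /5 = -18.20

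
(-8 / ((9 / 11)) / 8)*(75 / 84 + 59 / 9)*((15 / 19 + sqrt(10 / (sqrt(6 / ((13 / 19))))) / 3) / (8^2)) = -103235 / 919296 - 20647*26^(1 / 4)*sqrt(5)*57^(3 / 4) / 24820992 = -0.20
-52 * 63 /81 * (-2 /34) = 364 /153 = 2.38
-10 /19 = -0.53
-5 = -5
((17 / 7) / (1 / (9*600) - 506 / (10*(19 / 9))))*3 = -5232600 / 17213987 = -0.30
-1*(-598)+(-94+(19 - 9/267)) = 46544/89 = 522.97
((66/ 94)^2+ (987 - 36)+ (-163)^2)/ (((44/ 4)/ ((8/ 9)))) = 2223.88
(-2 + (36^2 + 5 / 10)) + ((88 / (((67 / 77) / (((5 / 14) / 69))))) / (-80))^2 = 442659550489 / 341954064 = 1294.50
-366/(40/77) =-14091/20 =-704.55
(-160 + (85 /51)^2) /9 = -1415 /81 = -17.47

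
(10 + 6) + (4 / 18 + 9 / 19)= 2855 / 171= 16.70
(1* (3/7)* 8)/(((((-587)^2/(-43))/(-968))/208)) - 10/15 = 618537058/7235949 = 85.48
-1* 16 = -16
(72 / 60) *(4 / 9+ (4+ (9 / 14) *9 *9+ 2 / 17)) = 121309 / 1785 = 67.96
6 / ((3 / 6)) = 12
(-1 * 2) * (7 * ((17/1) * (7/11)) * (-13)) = 21658/11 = 1968.91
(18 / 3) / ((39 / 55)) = 110 / 13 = 8.46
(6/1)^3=216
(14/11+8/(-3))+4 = 86/33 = 2.61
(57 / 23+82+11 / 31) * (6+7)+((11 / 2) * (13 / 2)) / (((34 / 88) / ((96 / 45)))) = 236400658 / 181815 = 1300.23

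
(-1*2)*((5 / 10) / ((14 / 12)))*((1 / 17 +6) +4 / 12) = -652 / 119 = -5.48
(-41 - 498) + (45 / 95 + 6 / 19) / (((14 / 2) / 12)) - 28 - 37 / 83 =-6249094 / 11039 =-566.09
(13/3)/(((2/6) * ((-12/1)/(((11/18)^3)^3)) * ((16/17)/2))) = -521106439711/19042491875328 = -0.03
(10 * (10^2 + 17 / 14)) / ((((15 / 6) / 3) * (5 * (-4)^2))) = 4251 / 280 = 15.18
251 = 251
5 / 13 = 0.38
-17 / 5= -3.40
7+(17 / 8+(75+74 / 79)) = 53759 / 632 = 85.06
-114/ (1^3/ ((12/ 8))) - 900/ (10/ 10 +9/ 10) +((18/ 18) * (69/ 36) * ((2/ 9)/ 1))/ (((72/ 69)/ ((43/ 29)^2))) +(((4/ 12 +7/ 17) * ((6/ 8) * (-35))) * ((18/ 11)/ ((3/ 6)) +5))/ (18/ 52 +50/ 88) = -151118176990375/ 184121798544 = -820.75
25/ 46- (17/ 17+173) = -7979/ 46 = -173.46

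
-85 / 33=-2.58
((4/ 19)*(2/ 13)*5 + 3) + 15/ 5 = 1522/ 247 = 6.16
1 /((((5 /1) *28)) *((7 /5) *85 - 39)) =1 /11200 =0.00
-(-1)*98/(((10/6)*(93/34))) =3332/155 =21.50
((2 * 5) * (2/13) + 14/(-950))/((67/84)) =790356/413725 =1.91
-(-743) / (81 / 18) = 1486 / 9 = 165.11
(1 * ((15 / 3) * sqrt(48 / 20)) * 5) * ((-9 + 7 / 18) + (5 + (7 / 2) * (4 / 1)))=402.36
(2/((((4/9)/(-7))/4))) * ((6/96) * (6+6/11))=-567/11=-51.55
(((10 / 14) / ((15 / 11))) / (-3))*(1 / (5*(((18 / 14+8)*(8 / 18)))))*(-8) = 0.07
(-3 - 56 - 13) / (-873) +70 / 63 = 1.19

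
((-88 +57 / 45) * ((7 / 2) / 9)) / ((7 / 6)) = -1301 / 45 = -28.91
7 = 7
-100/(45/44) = -880/9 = -97.78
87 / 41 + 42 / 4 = 12.62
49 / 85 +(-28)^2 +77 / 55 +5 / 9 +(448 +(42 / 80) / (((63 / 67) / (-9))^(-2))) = 1234.54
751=751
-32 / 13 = -2.46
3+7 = 10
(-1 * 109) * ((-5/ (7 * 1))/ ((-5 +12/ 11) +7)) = 25.19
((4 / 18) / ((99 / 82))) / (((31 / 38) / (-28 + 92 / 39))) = -6232000 / 1077219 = -5.79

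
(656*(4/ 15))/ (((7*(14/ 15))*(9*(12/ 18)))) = 656/ 147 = 4.46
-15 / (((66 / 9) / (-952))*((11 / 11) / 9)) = 192780 / 11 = 17525.45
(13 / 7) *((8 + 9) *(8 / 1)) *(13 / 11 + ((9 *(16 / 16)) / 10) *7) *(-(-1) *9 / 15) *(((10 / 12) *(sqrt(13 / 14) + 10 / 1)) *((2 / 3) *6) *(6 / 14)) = 2182596 *sqrt(182) / 18865 + 8730384 / 539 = 17758.19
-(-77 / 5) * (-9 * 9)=-6237 / 5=-1247.40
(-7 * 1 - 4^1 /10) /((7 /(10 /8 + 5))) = -185 /28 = -6.61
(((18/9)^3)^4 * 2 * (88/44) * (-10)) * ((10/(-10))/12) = 40960/3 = 13653.33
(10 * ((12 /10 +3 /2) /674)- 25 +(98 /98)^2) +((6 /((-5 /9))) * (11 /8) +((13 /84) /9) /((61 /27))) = -27918082 /719495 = -38.80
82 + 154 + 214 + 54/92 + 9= 459.59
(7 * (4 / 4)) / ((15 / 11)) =77 / 15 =5.13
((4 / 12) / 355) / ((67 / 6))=2 / 23785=0.00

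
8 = 8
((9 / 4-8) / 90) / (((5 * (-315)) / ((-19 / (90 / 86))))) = -18791 / 25515000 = -0.00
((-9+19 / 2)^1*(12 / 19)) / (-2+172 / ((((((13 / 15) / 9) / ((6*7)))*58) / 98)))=1131 / 453967057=0.00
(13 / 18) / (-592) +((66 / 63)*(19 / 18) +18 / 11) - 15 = -30176059 / 2461536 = -12.26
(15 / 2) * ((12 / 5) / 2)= 9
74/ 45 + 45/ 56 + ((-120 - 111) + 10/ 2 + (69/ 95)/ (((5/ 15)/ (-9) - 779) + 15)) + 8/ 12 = -31449778439/ 141102360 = -222.89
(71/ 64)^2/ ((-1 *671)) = -5041/ 2748416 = -0.00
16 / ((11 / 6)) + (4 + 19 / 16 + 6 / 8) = 14.66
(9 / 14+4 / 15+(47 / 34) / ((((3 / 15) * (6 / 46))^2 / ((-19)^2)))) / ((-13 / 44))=-172779417052 / 69615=-2481927.99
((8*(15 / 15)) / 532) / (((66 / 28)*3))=4 / 1881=0.00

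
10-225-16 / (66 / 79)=-7727 / 33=-234.15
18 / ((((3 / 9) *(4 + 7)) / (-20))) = -1080 / 11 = -98.18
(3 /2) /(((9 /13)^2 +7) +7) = 507 /4894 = 0.10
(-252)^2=63504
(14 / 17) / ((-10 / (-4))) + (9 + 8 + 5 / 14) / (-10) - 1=-5727 / 2380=-2.41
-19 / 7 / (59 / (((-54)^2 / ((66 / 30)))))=-277020 / 4543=-60.98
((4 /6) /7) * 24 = 16 /7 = 2.29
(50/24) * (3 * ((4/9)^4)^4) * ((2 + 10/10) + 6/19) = 187904819200/3911931509798331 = 0.00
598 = 598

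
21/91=3/13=0.23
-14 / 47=-0.30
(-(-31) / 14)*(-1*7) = -31 / 2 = -15.50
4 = 4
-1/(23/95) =-95/23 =-4.13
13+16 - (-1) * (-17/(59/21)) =1354/59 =22.95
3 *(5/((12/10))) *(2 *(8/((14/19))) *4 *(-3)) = -22800/7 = -3257.14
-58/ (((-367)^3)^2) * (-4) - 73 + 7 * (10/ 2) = -92849588243140990/ 2443410216924769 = -38.00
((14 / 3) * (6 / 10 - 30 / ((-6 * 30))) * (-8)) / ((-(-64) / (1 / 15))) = -161 / 5400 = -0.03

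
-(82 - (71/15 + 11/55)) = -1156/15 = -77.07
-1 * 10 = -10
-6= -6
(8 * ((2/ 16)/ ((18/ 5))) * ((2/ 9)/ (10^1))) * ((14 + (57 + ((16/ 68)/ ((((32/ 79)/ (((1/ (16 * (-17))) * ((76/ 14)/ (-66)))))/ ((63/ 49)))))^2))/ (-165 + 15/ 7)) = -28226140840732433/ 10488538605073858560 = -0.00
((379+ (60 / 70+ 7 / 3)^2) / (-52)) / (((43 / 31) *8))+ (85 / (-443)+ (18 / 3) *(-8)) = -42692714879 / 873663336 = -48.87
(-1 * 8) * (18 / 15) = -48 / 5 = -9.60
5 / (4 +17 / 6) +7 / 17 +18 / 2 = 10.14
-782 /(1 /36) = -28152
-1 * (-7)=7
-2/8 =-1/4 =-0.25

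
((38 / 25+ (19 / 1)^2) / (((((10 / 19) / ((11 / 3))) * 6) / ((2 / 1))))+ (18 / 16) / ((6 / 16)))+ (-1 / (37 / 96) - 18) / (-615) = 320422821 / 379250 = 844.89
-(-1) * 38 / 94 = 19 / 47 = 0.40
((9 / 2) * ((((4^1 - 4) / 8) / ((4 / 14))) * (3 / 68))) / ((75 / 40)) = 0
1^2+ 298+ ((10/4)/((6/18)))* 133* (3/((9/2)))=964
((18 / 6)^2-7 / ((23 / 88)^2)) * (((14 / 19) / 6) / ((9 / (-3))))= 346129 / 90459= 3.83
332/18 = 166/9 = 18.44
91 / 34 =2.68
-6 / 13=-0.46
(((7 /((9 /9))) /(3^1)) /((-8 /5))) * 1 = -1.46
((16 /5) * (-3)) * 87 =-4176 /5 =-835.20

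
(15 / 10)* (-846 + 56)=-1185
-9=-9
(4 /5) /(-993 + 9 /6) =-8 /9915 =-0.00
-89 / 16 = -5.56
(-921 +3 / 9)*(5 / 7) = -13810 / 21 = -657.62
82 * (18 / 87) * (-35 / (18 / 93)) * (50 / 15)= -889700 / 87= -10226.44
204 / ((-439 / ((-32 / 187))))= 384 / 4829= 0.08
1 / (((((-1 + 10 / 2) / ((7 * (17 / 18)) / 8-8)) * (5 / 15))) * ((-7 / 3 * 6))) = 1033 / 2688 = 0.38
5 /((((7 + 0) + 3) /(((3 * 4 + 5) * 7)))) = 119 /2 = 59.50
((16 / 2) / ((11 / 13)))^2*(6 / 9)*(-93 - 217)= -6705920 / 363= -18473.61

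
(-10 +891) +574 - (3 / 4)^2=23271 / 16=1454.44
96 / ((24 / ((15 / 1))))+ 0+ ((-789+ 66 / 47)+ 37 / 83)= -2836612 / 3901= -727.15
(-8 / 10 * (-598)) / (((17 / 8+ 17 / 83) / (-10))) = -244352 / 119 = -2053.38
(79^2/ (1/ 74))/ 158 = 2923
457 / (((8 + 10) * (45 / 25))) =2285 / 162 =14.10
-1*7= -7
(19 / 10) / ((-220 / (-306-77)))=7277 / 2200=3.31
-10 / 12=-0.83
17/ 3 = 5.67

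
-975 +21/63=-2924/3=-974.67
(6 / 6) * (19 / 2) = 19 / 2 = 9.50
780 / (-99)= -7.88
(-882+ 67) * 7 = -5705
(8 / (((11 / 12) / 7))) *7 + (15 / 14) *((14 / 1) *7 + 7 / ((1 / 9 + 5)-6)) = 92259 / 176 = 524.20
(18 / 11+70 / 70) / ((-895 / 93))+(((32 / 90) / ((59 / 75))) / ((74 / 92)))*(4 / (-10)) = -32154493 / 64474905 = -0.50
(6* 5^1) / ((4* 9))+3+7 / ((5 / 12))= 619 / 30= 20.63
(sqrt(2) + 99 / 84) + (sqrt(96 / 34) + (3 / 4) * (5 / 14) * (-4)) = 3 / 28 + sqrt(2) + 4 * sqrt(51) / 17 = 3.20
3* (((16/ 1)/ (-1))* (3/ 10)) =-72/ 5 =-14.40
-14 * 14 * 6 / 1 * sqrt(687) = -1176 * sqrt(687) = -30823.77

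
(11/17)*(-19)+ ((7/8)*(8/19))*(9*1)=-2900/323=-8.98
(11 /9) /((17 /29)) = 2.08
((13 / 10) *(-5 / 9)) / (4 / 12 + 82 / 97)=-1261 / 2058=-0.61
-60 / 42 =-10 / 7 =-1.43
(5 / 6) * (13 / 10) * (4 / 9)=13 / 27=0.48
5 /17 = 0.29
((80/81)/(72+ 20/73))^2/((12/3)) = 532900/11414571921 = 0.00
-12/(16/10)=-15/2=-7.50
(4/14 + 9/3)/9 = 0.37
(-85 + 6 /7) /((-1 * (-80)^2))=589 /44800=0.01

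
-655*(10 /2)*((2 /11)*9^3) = -4774950 /11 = -434086.36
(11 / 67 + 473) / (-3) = -31702 / 201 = -157.72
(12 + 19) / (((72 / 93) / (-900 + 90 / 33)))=-35928.30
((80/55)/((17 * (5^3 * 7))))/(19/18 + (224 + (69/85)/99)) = 288/662869025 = 0.00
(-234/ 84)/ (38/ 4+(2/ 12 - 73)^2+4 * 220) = -702/ 1560937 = -0.00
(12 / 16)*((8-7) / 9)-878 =-10535 / 12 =-877.92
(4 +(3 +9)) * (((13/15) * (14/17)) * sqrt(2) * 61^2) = 10835552 * sqrt(2)/255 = 60093.27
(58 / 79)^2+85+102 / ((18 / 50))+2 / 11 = 76007813 / 205953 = 369.05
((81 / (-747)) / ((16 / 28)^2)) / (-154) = 63 / 29216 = 0.00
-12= -12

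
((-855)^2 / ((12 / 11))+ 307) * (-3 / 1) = -8044959 / 4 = -2011239.75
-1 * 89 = -89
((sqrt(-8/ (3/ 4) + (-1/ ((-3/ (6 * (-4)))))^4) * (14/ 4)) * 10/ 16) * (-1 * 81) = -945 * sqrt(2298)/ 4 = -11325.22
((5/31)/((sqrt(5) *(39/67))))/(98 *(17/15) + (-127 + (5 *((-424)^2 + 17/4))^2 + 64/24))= 5360 *sqrt(5)/78152028784087973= 0.00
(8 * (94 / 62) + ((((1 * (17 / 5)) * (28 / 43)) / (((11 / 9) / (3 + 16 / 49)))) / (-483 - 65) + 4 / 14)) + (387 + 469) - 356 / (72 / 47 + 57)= 23827213735093 / 27631470405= 862.32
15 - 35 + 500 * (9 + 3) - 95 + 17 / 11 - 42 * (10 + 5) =57822 / 11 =5256.55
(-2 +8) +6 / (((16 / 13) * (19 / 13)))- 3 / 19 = 1395 / 152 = 9.18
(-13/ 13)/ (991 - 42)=-1/ 949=-0.00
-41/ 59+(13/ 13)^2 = 18/ 59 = 0.31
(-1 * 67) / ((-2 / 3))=201 / 2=100.50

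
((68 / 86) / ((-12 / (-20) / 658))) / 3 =111860 / 387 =289.04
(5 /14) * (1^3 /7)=5 /98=0.05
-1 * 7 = -7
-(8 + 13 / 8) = -77 / 8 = -9.62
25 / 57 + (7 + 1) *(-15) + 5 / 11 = -74680 / 627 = -119.11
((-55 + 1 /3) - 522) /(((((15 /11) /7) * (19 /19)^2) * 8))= -13321 /36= -370.03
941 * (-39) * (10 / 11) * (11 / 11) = -366990 / 11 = -33362.73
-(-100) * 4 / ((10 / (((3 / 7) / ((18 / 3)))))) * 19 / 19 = 20 / 7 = 2.86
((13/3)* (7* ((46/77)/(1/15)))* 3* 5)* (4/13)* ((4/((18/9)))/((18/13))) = 1812.12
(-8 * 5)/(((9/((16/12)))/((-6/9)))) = 320/81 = 3.95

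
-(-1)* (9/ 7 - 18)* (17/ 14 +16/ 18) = -35.15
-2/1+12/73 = -1.84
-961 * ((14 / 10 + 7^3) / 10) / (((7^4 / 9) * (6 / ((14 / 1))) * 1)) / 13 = -354609 / 15925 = -22.27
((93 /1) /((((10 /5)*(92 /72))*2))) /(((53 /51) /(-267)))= -11397429 /2438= -4674.91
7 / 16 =0.44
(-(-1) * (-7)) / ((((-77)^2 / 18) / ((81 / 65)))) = -1458 / 55055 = -0.03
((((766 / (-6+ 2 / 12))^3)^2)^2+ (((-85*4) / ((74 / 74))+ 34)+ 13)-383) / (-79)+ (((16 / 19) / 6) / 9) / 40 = -45569850657633638035740864885511366540321057033 / 136949669530011474609375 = -332748890990550022046459.10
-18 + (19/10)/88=-15821/880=-17.98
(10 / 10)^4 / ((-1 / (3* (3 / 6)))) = -3 / 2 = -1.50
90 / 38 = 45 / 19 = 2.37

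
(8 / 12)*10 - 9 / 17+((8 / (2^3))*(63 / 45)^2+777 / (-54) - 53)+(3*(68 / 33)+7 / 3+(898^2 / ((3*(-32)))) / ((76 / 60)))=-42736546291 / 6395400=-6682.39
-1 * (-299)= 299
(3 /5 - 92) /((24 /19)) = -72.36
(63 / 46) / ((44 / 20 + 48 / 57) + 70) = 665 / 35466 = 0.02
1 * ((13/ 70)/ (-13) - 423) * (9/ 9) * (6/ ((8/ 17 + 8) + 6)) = -503387/ 2870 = -175.40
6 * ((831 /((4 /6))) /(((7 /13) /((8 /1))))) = 777816 /7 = 111116.57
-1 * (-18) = 18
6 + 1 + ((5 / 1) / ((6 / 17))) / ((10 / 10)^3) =127 / 6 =21.17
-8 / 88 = -1 / 11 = -0.09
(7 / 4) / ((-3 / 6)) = -7 / 2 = -3.50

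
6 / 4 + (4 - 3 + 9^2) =83.50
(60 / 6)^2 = 100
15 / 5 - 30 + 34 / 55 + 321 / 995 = -285218 / 10945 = -26.06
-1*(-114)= 114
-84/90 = -14/15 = -0.93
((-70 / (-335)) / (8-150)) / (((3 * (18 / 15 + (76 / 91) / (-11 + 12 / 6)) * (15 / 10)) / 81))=-257985 / 10784119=-0.02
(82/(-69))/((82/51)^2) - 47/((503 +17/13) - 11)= -0.55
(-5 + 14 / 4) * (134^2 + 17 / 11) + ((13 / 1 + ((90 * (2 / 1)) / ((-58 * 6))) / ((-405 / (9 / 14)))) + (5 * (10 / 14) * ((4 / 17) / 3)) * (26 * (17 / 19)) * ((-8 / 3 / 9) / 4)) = -26923.80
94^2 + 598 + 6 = 9440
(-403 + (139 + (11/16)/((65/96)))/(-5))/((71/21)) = -2941596/23075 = -127.48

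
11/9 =1.22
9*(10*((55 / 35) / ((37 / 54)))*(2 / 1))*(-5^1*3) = -1603800 / 259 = -6192.28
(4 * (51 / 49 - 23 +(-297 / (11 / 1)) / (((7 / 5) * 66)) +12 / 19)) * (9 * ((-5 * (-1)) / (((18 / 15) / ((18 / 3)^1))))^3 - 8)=-124535196178 / 10241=-12160452.71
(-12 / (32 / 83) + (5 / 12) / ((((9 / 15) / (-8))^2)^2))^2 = 652265702697049 / 3779136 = 172596514.84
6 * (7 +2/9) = 130/3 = 43.33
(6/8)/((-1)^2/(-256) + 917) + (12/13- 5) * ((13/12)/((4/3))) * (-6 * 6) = 111976995/939004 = 119.25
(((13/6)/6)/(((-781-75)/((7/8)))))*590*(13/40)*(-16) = 69797/61632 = 1.13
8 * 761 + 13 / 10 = 60893 / 10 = 6089.30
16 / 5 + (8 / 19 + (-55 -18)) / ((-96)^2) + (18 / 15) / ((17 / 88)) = 9.40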